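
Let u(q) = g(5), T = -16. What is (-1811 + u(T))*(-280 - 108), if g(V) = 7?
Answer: 699952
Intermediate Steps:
u(q) = 7
(-1811 + u(T))*(-280 - 108) = (-1811 + 7)*(-280 - 108) = -1804*(-388) = 699952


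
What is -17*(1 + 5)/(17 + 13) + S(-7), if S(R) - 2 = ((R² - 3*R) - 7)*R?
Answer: -2212/5 ≈ -442.40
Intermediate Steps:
S(R) = 2 + R*(-7 + R² - 3*R) (S(R) = 2 + ((R² - 3*R) - 7)*R = 2 + (-7 + R² - 3*R)*R = 2 + R*(-7 + R² - 3*R))
-17*(1 + 5)/(17 + 13) + S(-7) = -17*(1 + 5)/(17 + 13) + (2 + (-7)³ - 7*(-7) - 3*(-7)²) = -102/30 + (2 - 343 + 49 - 3*49) = -102/30 + (2 - 343 + 49 - 147) = -17*⅕ - 439 = -17/5 - 439 = -2212/5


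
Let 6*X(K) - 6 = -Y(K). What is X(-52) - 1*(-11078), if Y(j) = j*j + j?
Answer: 10637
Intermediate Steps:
Y(j) = j + j² (Y(j) = j² + j = j + j²)
X(K) = 1 - K*(1 + K)/6 (X(K) = 1 + (-K*(1 + K))/6 = 1 - K*(1 + K)/6)
X(-52) - 1*(-11078) = (1 - ⅙*(-52)*(1 - 52)) - 1*(-11078) = (1 - ⅙*(-52)*(-51)) + 11078 = (1 - 442) + 11078 = -441 + 11078 = 10637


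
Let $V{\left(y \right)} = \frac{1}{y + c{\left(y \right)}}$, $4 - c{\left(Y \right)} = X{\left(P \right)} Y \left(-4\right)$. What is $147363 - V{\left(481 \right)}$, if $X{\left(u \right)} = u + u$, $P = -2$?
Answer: $\frac{1062634594}{7211} \approx 1.4736 \cdot 10^{5}$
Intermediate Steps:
$X{\left(u \right)} = 2 u$
$c{\left(Y \right)} = 4 - 16 Y$ ($c{\left(Y \right)} = 4 - 2 \left(-2\right) Y \left(-4\right) = 4 - - 4 Y \left(-4\right) = 4 - 16 Y$)
$V{\left(y \right)} = \frac{1}{4 - 15 y}$ ($V{\left(y \right)} = \frac{1}{y - \left(-4 + 16 y\right)} = \frac{1}{4 - 15 y}$)
$147363 - V{\left(481 \right)} = 147363 - - \frac{1}{-4 + 15 \cdot 481} = 147363 - - \frac{1}{-4 + 7215} = 147363 - - \frac{1}{7211} = 147363 + \frac{1}{7211} = \frac{1062634594}{7211}$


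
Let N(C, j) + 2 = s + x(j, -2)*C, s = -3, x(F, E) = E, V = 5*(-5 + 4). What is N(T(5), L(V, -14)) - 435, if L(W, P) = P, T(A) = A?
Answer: -450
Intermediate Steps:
V = -5 (V = 5*(-1) = -5)
N(C, j) = -5 - 2*C (N(C, j) = -2 + (-3 - 2*C) = -5 - 2*C)
N(T(5), L(V, -14)) - 435 = (-5 - 2*5) - 435 = (-5 - 10) - 435 = -15 - 435 = -450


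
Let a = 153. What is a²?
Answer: 23409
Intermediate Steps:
a² = 153² = 23409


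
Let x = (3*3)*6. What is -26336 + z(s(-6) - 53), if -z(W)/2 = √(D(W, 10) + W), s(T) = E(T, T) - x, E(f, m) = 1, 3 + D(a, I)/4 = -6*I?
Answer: -26336 - 2*I*√358 ≈ -26336.0 - 37.842*I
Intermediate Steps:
D(a, I) = -12 - 24*I (D(a, I) = -12 + 4*(-6*I) = -12 - 24*I)
x = 54 (x = 9*6 = 54)
s(T) = -53 (s(T) = 1 - 1*54 = 1 - 54 = -53)
z(W) = -2*√(-252 + W) (z(W) = -2*√((-12 - 24*10) + W) = -2*√((-12 - 240) + W) = -2*√(-252 + W))
-26336 + z(s(-6) - 53) = -26336 - 2*√(-252 + (-53 - 53)) = -26336 - 2*√(-252 - 106) = -26336 - 2*I*√358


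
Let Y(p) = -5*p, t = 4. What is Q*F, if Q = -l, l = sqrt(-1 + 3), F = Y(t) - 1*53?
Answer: 73*sqrt(2) ≈ 103.24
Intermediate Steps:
F = -73 (F = -5*4 - 1*53 = -20 - 53 = -73)
l = sqrt(2) ≈ 1.4142
Q = -sqrt(2) ≈ -1.4142
Q*F = -sqrt(2)*(-73) = 73*sqrt(2)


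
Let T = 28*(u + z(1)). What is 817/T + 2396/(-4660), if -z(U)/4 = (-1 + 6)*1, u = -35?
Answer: -374853/358820 ≈ -1.0447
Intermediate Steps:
z(U) = -20 (z(U) = -4*(-1 + 6) = -20)
T = -1540 (T = 28*(-35 - 20) = 28*(-55) = -1540)
817/T + 2396/(-4660) = 817/(-1540) + 2396/(-4660) = 817*(-1/1540) + 2396*(-1/4660) = -817/1540 - 599/1165 = -374853/358820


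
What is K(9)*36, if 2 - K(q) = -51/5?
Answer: 2196/5 ≈ 439.20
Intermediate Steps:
K(q) = 61/5 (K(q) = 2 - (-51)/5 = 2 - 1*(-51/5) = 2 + 51/5 = 61/5)
K(9)*36 = (61/5)*36 = 2196/5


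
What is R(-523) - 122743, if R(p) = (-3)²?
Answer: -122734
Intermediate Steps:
R(p) = 9
R(-523) - 122743 = 9 - 122743 = -122734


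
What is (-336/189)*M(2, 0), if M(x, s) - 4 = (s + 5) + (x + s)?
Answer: -176/9 ≈ -19.556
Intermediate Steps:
M(x, s) = 9 + x + 2*s (M(x, s) = 4 + ((s + 5) + (x + s)) = 4 + ((5 + s) + (s + x)) = 4 + (5 + x + 2*s) = 9 + x + 2*s)
(-336/189)*M(2, 0) = (-336/189)*(9 + 2 + 2*0) = (-336*1/189)*(9 + 2 + 0) = -16/9*11 = -176/9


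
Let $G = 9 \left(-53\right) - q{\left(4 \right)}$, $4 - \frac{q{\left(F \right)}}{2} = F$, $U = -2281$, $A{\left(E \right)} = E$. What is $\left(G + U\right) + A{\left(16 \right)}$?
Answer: $-2742$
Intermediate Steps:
$q{\left(F \right)} = 8 - 2 F$
$G = -477$ ($G = 9 \left(-53\right) - \left(8 - 8\right) = -477 - \left(8 - 8\right) = -477 - 0 = -477 + 0 = -477$)
$\left(G + U\right) + A{\left(16 \right)} = \left(-477 - 2281\right) + 16 = -2758 + 16 = -2742$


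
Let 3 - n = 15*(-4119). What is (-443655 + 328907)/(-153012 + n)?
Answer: 28687/22806 ≈ 1.2579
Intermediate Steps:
n = 61788 (n = 3 - 15*(-4119) = 3 - 1*(-61785) = 3 + 61785 = 61788)
(-443655 + 328907)/(-153012 + n) = (-443655 + 328907)/(-153012 + 61788) = -114748/(-91224) = -114748*(-1/91224) = 28687/22806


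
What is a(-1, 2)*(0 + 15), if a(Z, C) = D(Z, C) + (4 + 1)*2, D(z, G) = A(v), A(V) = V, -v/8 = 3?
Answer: -210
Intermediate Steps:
v = -24 (v = -8*3 = -24)
D(z, G) = -24
a(Z, C) = -14 (a(Z, C) = -24 + (4 + 1)*2 = -24 + 5*2 = -24 + 10 = -14)
a(-1, 2)*(0 + 15) = -14*(0 + 15) = -14*15 = -210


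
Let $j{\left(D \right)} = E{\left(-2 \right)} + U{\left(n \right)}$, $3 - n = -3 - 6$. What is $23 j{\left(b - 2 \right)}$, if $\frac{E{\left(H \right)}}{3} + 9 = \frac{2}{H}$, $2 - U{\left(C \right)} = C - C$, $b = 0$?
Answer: $-644$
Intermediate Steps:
$n = 12$ ($n = 3 - \left(-3 - 6\right) = 3 - -9 = 3 + 9 = 12$)
$U{\left(C \right)} = 2$ ($U{\left(C \right)} = 2 - \left(C - C\right) = 2 - 0 = 2 + 0 = 2$)
$E{\left(H \right)} = -27 + \frac{6}{H}$ ($E{\left(H \right)} = -27 + 3 \frac{2}{H} = -27 + \frac{6}{H}$)
$j{\left(D \right)} = -28$ ($j{\left(D \right)} = \left(-27 + \frac{6}{-2}\right) + 2 = \left(-27 + 6 \left(- \frac{1}{2}\right)\right) + 2 = \left(-27 - 3\right) + 2 = -30 + 2 = -28$)
$23 j{\left(b - 2 \right)} = 23 \left(-28\right) = -644$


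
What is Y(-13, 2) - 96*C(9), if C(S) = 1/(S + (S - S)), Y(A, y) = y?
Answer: -26/3 ≈ -8.6667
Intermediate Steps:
C(S) = 1/S (C(S) = 1/(S + 0) = 1/S)
Y(-13, 2) - 96*C(9) = 2 - 96/9 = 2 - 96*1/9 = 2 - 32/3 = -26/3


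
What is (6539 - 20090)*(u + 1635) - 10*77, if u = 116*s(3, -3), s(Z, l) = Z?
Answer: -26872403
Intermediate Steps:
u = 348 (u = 116*3 = 348)
(6539 - 20090)*(u + 1635) - 10*77 = (6539 - 20090)*(348 + 1635) - 10*77 = -13551*1983 - 1*770 = -26871633 - 770 = -26872403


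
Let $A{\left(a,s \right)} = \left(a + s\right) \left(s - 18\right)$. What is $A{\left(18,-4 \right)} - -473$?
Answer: $165$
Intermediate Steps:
$A{\left(a,s \right)} = \left(-18 + s\right) \left(a + s\right)$ ($A{\left(a,s \right)} = \left(a + s\right) \left(-18 + s\right) = \left(-18 + s\right) \left(a + s\right)$)
$A{\left(18,-4 \right)} - -473 = \left(\left(-4\right)^{2} - 324 - -72 + 18 \left(-4\right)\right) - -473 = \left(16 - 324 + 72 - 72\right) + 473 = -308 + 473 = 165$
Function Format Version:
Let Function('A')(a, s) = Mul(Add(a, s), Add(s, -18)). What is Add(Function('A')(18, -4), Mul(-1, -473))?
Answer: 165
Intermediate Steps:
Function('A')(a, s) = Mul(Add(-18, s), Add(a, s)) (Function('A')(a, s) = Mul(Add(a, s), Add(-18, s)) = Mul(Add(-18, s), Add(a, s)))
Add(Function('A')(18, -4), Mul(-1, -473)) = Add(Add(Pow(-4, 2), Mul(-18, 18), Mul(-18, -4), Mul(18, -4)), Mul(-1, -473)) = Add(Add(16, -324, 72, -72), 473) = Add(-308, 473) = 165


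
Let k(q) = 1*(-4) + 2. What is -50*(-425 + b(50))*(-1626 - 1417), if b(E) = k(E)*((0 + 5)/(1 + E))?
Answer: -194080750/3 ≈ -6.4694e+7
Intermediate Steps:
k(q) = -2 (k(q) = -4 + 2 = -2)
b(E) = -10/(1 + E) (b(E) = -2*(0 + 5)/(1 + E) = -10/(1 + E))
-50*(-425 + b(50))*(-1626 - 1417) = -50*(-425 - 10/(1 + 50))*(-1626 - 1417) = -50*(-425 - 10/51)*(-3043) = -(-1084250)*(-3043)/51 = -50*3881615/3 = -194080750/3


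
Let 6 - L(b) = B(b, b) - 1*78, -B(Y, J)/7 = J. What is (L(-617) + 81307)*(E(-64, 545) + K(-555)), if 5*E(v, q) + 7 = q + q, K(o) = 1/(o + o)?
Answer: 1853003560/111 ≈ 1.6694e+7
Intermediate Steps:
B(Y, J) = -7*J
K(o) = 1/(2*o)
E(v, q) = -7/5 + 2*q/5 (E(v, q) = -7/5 + (q + q)/5 = -7/5 + (2*q)/5 = -7/5 + 2*q/5)
L(b) = 84 + 7*b (L(b) = 6 - (-7*b - 1*78) = 6 - (-7*b - 78) = 6 - (-78 - 7*b) = 6 + (78 + 7*b) = 84 + 7*b)
(L(-617) + 81307)*(E(-64, 545) + K(-555)) = ((84 + 7*(-617)) + 81307)*((-7/5 + (⅖)*545) + (½)/(-555)) = ((84 - 4319) + 81307)*((-7/5 + 218) + (½)*(-1/555)) = (-4235 + 81307)*(1083/5 - 1/1110) = 77072*(48085/222) = 1853003560/111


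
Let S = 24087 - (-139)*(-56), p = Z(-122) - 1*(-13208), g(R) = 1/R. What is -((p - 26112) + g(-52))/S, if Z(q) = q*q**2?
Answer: 13585015/121108 ≈ 112.17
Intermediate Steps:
Z(q) = q**3
p = -1802640 (p = (-122)**3 - 1*(-13208) = -1815848 + 13208 = -1802640)
S = 16303 (S = 24087 - 1*7784 = 24087 - 7784 = 16303)
-((p - 26112) + g(-52))/S = -((-1802640 - 26112) + 1/(-52))/16303 = -(-1828752 - 1/52)/16303 = -(-95095105)/(52*16303) = -1*(-13585015/121108) = 13585015/121108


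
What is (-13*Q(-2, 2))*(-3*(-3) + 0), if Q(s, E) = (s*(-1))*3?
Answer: -702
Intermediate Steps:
Q(s, E) = -3*s (Q(s, E) = -s*3 = -3*s)
(-13*Q(-2, 2))*(-3*(-3) + 0) = (-(-39)*(-2))*(-3*(-3) + 0) = (-13*6)*(9 + 0) = -78*9 = -702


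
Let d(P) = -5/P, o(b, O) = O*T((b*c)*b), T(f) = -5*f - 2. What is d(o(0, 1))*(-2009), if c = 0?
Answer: -10045/2 ≈ -5022.5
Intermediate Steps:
T(f) = -2 - 5*f
o(b, O) = -2*O (o(b, O) = O*(-2 - 5*b*0*b) = O*(-2 - 0*b) = O*(-2 - 5*0) = O*(-2 + 0) = O*(-2) = -2*O)
d(o(0, 1))*(-2009) = -5/((-2*1))*(-2009) = -5/(-2)*(-2009) = -5*(-½)*(-2009) = (5/2)*(-2009) = -10045/2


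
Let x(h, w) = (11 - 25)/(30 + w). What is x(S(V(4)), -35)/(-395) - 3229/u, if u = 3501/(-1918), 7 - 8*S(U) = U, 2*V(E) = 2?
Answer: 12231564436/6914475 ≈ 1769.0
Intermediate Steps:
V(E) = 1 (V(E) = (½)*2 = 1)
S(U) = 7/8 - U/8
u = -3501/1918 (u = 3501*(-1/1918) = -3501/1918 ≈ -1.8253)
x(h, w) = -14/(30 + w)
x(S(V(4)), -35)/(-395) - 3229/u = -14/(30 - 35)/(-395) - 3229/(-3501/1918) = -14/(-5)*(-1/395) - 3229*(-1918/3501) = -14*(-⅕)*(-1/395) + 6193222/3501 = (14/5)*(-1/395) + 6193222/3501 = -14/1975 + 6193222/3501 = 12231564436/6914475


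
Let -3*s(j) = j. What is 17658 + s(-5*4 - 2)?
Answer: 52996/3 ≈ 17665.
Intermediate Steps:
s(j) = -j/3
17658 + s(-5*4 - 2) = 17658 - (-5*4 - 2)/3 = 17658 - (-20 - 2)/3 = 17658 - 1/3*(-22) = 17658 + 22/3 = 52996/3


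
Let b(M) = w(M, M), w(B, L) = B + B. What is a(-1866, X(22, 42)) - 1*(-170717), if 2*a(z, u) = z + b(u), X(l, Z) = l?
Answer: 169806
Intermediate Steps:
w(B, L) = 2*B
b(M) = 2*M
a(z, u) = u + z/2 (a(z, u) = (z + 2*u)/2 = u + z/2)
a(-1866, X(22, 42)) - 1*(-170717) = (22 + (½)*(-1866)) - 1*(-170717) = (22 - 933) + 170717 = -911 + 170717 = 169806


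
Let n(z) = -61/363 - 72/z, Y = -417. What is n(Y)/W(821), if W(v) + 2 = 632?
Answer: 233/31787910 ≈ 7.3298e-6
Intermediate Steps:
W(v) = 630 (W(v) = -2 + 632 = 630)
n(z) = -61/363 - 72/z (n(z) = -61*1/363 - 72/z = -61/363 - 72/z)
n(Y)/W(821) = (-61/363 - 72/(-417))/630 = (-61/363 - 72*(-1/417))*(1/630) = (-61/363 + 24/139)*(1/630) = (233/50457)*(1/630) = 233/31787910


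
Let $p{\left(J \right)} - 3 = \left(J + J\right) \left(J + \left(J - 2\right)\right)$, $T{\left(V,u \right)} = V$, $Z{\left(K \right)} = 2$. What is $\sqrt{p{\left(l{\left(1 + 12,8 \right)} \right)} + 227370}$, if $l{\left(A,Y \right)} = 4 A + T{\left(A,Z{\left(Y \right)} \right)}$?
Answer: $\sqrt{244013} \approx 493.98$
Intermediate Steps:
$l{\left(A,Y \right)} = 5 A$ ($l{\left(A,Y \right)} = 4 A + A = 5 A$)
$p{\left(J \right)} = 3 + 2 J \left(-2 + 2 J\right)$ ($p{\left(J \right)} = 3 + \left(J + J\right) \left(J + \left(J - 2\right)\right) = 3 + 2 J \left(J + \left(J - 2\right)\right) = 3 + 2 J \left(J + \left(-2 + J\right)\right) = 3 + 2 J \left(-2 + 2 J\right)$)
$\sqrt{p{\left(l{\left(1 + 12,8 \right)} \right)} + 227370} = \sqrt{\left(3 - 4 \cdot 5 \left(1 + 12\right) + 4 \left(5 \left(1 + 12\right)\right)^{2}\right) + 227370} = \sqrt{\left(3 - 4 \cdot 5 \cdot 13 + 4 \left(5 \cdot 13\right)^{2}\right) + 227370} = \sqrt{\left(3 - 260 + 4 \cdot 65^{2}\right) + 227370} = \sqrt{\left(3 - 260 + 4 \cdot 4225\right) + 227370} = \sqrt{\left(3 - 260 + 16900\right) + 227370} = \sqrt{16643 + 227370} = \sqrt{244013}$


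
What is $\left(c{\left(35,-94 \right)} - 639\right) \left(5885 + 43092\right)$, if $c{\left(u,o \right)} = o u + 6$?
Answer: $-192136771$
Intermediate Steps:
$c{\left(u,o \right)} = 6 + o u$
$\left(c{\left(35,-94 \right)} - 639\right) \left(5885 + 43092\right) = \left(\left(6 - 3290\right) - 639\right) \left(5885 + 43092\right) = \left(\left(6 - 3290\right) - 639\right) 48977 = \left(-3284 - 639\right) 48977 = \left(-3923\right) 48977 = -192136771$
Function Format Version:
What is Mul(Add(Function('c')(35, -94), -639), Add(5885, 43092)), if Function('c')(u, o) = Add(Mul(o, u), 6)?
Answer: -192136771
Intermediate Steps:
Function('c')(u, o) = Add(6, Mul(o, u))
Mul(Add(Function('c')(35, -94), -639), Add(5885, 43092)) = Mul(Add(Add(6, Mul(-94, 35)), -639), Add(5885, 43092)) = Mul(Add(Add(6, -3290), -639), 48977) = Mul(Add(-3284, -639), 48977) = Mul(-3923, 48977) = -192136771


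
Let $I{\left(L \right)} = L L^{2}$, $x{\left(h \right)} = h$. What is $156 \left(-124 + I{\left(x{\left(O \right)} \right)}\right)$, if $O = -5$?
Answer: $-38844$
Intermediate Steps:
$I{\left(L \right)} = L^{3}$
$156 \left(-124 + I{\left(x{\left(O \right)} \right)}\right) = 156 \left(-124 + \left(-5\right)^{3}\right) = 156 \left(-124 - 125\right) = 156 \left(-249\right) = -38844$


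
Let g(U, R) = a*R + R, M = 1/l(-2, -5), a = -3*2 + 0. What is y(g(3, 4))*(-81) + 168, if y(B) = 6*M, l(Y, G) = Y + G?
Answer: 1662/7 ≈ 237.43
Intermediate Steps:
l(Y, G) = G + Y
a = -6 (a = -6 + 0 = -6)
M = -⅐ (M = 1/(-5 - 2) = 1/(-7) = -⅐ ≈ -0.14286)
g(U, R) = -5*R (g(U, R) = -6*R + R = -5*R)
y(B) = -6/7 (y(B) = 6*(-⅐) = -6/7)
y(g(3, 4))*(-81) + 168 = -6/7*(-81) + 168 = 486/7 + 168 = 1662/7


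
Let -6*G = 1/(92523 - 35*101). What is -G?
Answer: 1/533928 ≈ 1.8729e-6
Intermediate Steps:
G = -1/533928 (G = -1/(6*(92523 - 35*101)) = -1/(6*(92523 - 3535)) = -⅙/88988 = -⅙*1/88988 = -1/533928 ≈ -1.8729e-6)
-G = -1*(-1/533928) = 1/533928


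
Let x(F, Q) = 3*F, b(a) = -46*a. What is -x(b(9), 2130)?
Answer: 1242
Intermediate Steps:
-x(b(9), 2130) = -3*(-46*9) = -3*(-414) = -1*(-1242) = 1242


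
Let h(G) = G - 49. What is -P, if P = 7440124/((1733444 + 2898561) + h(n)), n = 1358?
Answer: -3720062/2316657 ≈ -1.6058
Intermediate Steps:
h(G) = -49 + G
P = 3720062/2316657 (P = 7440124/((1733444 + 2898561) + (-49 + 1358)) = 7440124/(4632005 + 1309) = 7440124/4633314 = 7440124*(1/4633314) = 3720062/2316657 ≈ 1.6058)
-P = -1*3720062/2316657 = -3720062/2316657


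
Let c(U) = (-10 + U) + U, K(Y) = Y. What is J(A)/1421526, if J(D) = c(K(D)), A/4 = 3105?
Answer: 12415/710763 ≈ 0.017467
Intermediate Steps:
A = 12420 (A = 4*3105 = 12420)
c(U) = -10 + 2*U
J(D) = -10 + 2*D
J(A)/1421526 = (-10 + 2*12420)/1421526 = (-10 + 24840)*(1/1421526) = 24830*(1/1421526) = 12415/710763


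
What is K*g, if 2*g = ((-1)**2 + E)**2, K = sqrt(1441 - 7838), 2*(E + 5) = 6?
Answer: I*sqrt(6397)/2 ≈ 39.991*I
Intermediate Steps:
E = -2 (E = -5 + (1/2)*6 = -5 + 3 = -2)
K = I*sqrt(6397) (K = sqrt(-6397) = I*sqrt(6397) ≈ 79.981*I)
g = 1/2 (g = ((-1)**2 - 2)**2/2 = (1 - 2)**2/2 = (1/2)*(-1)**2 = (1/2)*1 = 1/2 ≈ 0.50000)
K*g = (I*sqrt(6397))*(1/2) = I*sqrt(6397)/2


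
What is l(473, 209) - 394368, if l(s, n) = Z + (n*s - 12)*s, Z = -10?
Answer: 46359307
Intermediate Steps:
l(s, n) = -10 + s*(-12 + n*s) (l(s, n) = -10 + (n*s - 12)*s = -10 + (-12 + n*s)*s = -10 + s*(-12 + n*s))
l(473, 209) - 394368 = (-10 - 12*473 + 209*473**2) - 394368 = (-10 - 5676 + 209*223729) - 394368 = (-10 - 5676 + 46759361) - 394368 = 46753675 - 394368 = 46359307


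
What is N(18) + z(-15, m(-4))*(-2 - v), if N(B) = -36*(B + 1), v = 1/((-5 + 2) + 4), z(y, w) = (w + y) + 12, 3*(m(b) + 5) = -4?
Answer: -656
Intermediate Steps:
m(b) = -19/3 (m(b) = -5 + (1/3)*(-4) = -5 - 4/3 = -19/3)
z(y, w) = 12 + w + y
v = 1 (v = 1/(-3 + 4) = 1/1 = 1)
N(B) = -36 - 36*B (N(B) = -36*(1 + B) = -36 - 36*B)
N(18) + z(-15, m(-4))*(-2 - v) = (-36 - 36*18) + (12 - 19/3 - 15)*(-2 - 1*1) = (-36 - 648) - 28*(-2 - 1)/3 = -684 - 28/3*(-3) = -684 + 28 = -656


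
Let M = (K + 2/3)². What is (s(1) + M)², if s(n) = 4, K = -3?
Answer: 7225/81 ≈ 89.198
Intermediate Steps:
M = 49/9 (M = (-3 + 2/3)² = (-3 + 2*(⅓))² = (-3 + ⅔)² = (-7/3)² = 49/9 ≈ 5.4444)
(s(1) + M)² = (4 + 49/9)² = (85/9)² = 7225/81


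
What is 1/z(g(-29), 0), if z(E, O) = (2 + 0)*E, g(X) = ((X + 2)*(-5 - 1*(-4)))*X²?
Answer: 1/45414 ≈ 2.2020e-5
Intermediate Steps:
g(X) = X²*(-2 - X) (g(X) = ((2 + X)*(-5 + 4))*X² = ((2 + X)*(-1))*X² = (-2 - X)*X² = X²*(-2 - X))
z(E, O) = 2*E
1/z(g(-29), 0) = 1/(2*((-29)²*(-2 - 1*(-29)))) = 1/(2*(841*(-2 + 29))) = 1/(2*(841*27)) = 1/(2*22707) = 1/45414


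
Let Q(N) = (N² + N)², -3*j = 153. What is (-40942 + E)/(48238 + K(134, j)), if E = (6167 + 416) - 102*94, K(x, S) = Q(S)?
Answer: -43947/6550738 ≈ -0.0067087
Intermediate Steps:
j = -51 (j = -⅓*153 = -51)
Q(N) = (N + N²)²
K(x, S) = S²*(1 + S)²
E = -3005 (E = 6583 - 9588 = -3005)
(-40942 + E)/(48238 + K(134, j)) = (-40942 - 3005)/(48238 + (-51)²*(1 - 51)²) = -43947/(48238 + 2601*(-50)²) = -43947/(48238 + 2601*2500) = -43947/(48238 + 6502500) = -43947/6550738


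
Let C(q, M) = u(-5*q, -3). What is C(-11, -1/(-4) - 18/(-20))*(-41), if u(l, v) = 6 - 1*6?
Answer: 0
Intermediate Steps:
u(l, v) = 0 (u(l, v) = 6 - 6 = 0)
C(q, M) = 0
C(-11, -1/(-4) - 18/(-20))*(-41) = 0*(-41) = 0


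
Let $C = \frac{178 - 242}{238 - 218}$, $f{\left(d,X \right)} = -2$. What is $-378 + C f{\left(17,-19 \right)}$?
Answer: $- \frac{1858}{5} \approx -371.6$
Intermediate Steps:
$C = - \frac{16}{5}$ ($C = - \frac{64}{20} = \left(-64\right) \frac{1}{20} = - \frac{16}{5} \approx -3.2$)
$-378 + C f{\left(17,-19 \right)} = -378 - - \frac{32}{5} = -378 + \frac{32}{5} = - \frac{1858}{5}$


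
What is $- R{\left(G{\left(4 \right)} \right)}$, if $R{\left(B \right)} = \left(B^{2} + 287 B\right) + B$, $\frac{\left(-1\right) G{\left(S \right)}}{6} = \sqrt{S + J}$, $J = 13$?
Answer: $-612 + 1728 \sqrt{17} \approx 6512.7$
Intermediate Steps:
$G{\left(S \right)} = - 6 \sqrt{13 + S}$ ($G{\left(S \right)} = - 6 \sqrt{S + 13} = - 6 \sqrt{13 + S}$)
$R{\left(B \right)} = B^{2} + 288 B$
$- R{\left(G{\left(4 \right)} \right)} = - - 6 \sqrt{13 + 4} \left(288 - 6 \sqrt{13 + 4}\right) = - - 6 \sqrt{17} \left(288 - 6 \sqrt{17}\right) = - \left(-6\right) \sqrt{17} \left(288 - 6 \sqrt{17}\right) = 6 \sqrt{17} \left(288 - 6 \sqrt{17}\right)$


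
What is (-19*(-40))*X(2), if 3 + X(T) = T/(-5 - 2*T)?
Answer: -22040/9 ≈ -2448.9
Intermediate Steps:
X(T) = -3 + T/(-5 - 2*T)
(-19*(-40))*X(2) = (-19*(-40))*((-15 - 7*2)/(5 + 2*2)) = 760*((-15 - 14)/(5 + 4)) = 760*(-29/9) = -22040/9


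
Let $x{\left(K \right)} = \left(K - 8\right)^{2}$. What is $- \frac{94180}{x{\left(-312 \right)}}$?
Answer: $- \frac{4709}{5120} \approx -0.91973$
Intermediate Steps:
$x{\left(K \right)} = \left(-8 + K\right)^{2}$
$- \frac{94180}{x{\left(-312 \right)}} = - \frac{94180}{\left(-8 - 312\right)^{2}} = - \frac{94180}{\left(-320\right)^{2}} = - \frac{94180}{102400} = \left(-94180\right) \frac{1}{102400} = - \frac{4709}{5120}$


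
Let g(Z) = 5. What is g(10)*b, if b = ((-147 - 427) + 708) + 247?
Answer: 1905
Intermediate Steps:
b = 381 (b = (-574 + 708) + 247 = 134 + 247 = 381)
g(10)*b = 5*381 = 1905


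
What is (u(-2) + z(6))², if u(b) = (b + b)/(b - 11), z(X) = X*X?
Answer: 222784/169 ≈ 1318.2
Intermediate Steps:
z(X) = X²
u(b) = 2*b/(-11 + b) (u(b) = (2*b)/(-11 + b) = 2*b/(-11 + b))
(u(-2) + z(6))² = (2*(-2)/(-11 - 2) + 6²)² = (2*(-2)/(-13) + 36)² = (2*(-2)*(-1/13) + 36)² = (4/13 + 36)² = (472/13)² = 222784/169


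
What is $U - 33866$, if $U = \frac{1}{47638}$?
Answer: $- \frac{1613308507}{47638} \approx -33866.0$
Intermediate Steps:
$U = \frac{1}{47638} \approx 2.0992 \cdot 10^{-5}$
$U - 33866 = \frac{1}{47638} - 33866 = - \frac{1613308507}{47638}$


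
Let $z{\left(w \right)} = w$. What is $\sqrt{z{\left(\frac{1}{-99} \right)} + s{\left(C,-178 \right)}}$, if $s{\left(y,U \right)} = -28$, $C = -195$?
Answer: $\frac{i \sqrt{30503}}{33} \approx 5.2925 i$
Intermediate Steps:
$\sqrt{z{\left(\frac{1}{-99} \right)} + s{\left(C,-178 \right)}} = \sqrt{\frac{1}{-99} - 28} = \sqrt{- \frac{1}{99} - 28} = \sqrt{- \frac{2773}{99}} = \frac{i \sqrt{30503}}{33}$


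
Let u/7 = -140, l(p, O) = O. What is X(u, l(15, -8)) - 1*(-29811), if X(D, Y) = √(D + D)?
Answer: 29811 + 14*I*√10 ≈ 29811.0 + 44.272*I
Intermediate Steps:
u = -980 (u = 7*(-140) = -980)
X(D, Y) = √2*√D (X(D, Y) = √(2*D) = √2*√D)
X(u, l(15, -8)) - 1*(-29811) = √2*√(-980) - 1*(-29811) = √2*(14*I*√5) + 29811 = 14*I*√10 + 29811 = 29811 + 14*I*√10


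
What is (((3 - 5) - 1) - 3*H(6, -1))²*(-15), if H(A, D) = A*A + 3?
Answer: -216000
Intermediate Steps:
H(A, D) = 3 + A² (H(A, D) = A² + 3 = 3 + A²)
(((3 - 5) - 1) - 3*H(6, -1))²*(-15) = (((3 - 5) - 1) - 3*(3 + 6²))²*(-15) = ((-2 - 1) - 3*(3 + 36))²*(-15) = (-3 - 3*39)²*(-15) = (-3 - 117)²*(-15) = (-120)²*(-15) = 14400*(-15) = -216000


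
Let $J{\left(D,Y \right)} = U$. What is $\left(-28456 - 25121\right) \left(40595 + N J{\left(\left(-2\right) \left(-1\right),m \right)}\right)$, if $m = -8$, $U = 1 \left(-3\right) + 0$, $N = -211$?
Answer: $-2208872556$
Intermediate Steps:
$U = -3$ ($U = -3 + 0 = -3$)
$J{\left(D,Y \right)} = -3$
$\left(-28456 - 25121\right) \left(40595 + N J{\left(\left(-2\right) \left(-1\right),m \right)}\right) = \left(-28456 - 25121\right) \left(40595 - -633\right) = - 53577 \left(40595 + 633\right) = \left(-53577\right) 41228 = -2208872556$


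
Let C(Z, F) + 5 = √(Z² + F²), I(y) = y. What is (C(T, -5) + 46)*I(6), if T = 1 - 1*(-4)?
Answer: 246 + 30*√2 ≈ 288.43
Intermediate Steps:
T = 5 (T = 1 + 4 = 5)
C(Z, F) = -5 + √(F² + Z²) (C(Z, F) = -5 + √(Z² + F²) = -5 + √(F² + Z²))
(C(T, -5) + 46)*I(6) = ((-5 + √((-5)² + 5²)) + 46)*6 = ((-5 + √(25 + 25)) + 46)*6 = ((-5 + √50) + 46)*6 = ((-5 + 5*√2) + 46)*6 = (41 + 5*√2)*6 = 246 + 30*√2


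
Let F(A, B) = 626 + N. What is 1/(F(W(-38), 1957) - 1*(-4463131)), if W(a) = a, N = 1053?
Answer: 1/4464810 ≈ 2.2397e-7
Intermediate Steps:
F(A, B) = 1679 (F(A, B) = 626 + 1053 = 1679)
1/(F(W(-38), 1957) - 1*(-4463131)) = 1/(1679 - 1*(-4463131)) = 1/(1679 + 4463131) = 1/4464810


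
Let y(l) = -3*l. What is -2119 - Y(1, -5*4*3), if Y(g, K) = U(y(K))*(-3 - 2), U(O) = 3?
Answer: -2104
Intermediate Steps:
Y(g, K) = -15 (Y(g, K) = 3*(-3 - 2) = 3*(-5) = -15)
-2119 - Y(1, -5*4*3) = -2119 - 1*(-15) = -2119 + 15 = -2104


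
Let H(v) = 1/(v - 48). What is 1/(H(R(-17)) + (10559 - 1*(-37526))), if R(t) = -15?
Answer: 63/3029354 ≈ 2.0797e-5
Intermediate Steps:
H(v) = 1/(-48 + v)
1/(H(R(-17)) + (10559 - 1*(-37526))) = 1/(1/(-48 - 15) + (10559 - 1*(-37526))) = 1/(1/(-63) + (10559 + 37526)) = 1/(-1/63 + 48085) = 1/(3029354/63) = 63/3029354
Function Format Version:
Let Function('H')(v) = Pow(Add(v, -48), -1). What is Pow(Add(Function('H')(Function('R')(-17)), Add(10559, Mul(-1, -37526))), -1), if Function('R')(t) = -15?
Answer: Rational(63, 3029354) ≈ 2.0797e-5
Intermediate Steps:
Function('H')(v) = Pow(Add(-48, v), -1)
Pow(Add(Function('H')(Function('R')(-17)), Add(10559, Mul(-1, -37526))), -1) = Pow(Add(Pow(Add(-48, -15), -1), Add(10559, Mul(-1, -37526))), -1) = Pow(Add(Pow(-63, -1), Add(10559, 37526)), -1) = Pow(Add(Rational(-1, 63), 48085), -1) = Pow(Rational(3029354, 63), -1) = Rational(63, 3029354)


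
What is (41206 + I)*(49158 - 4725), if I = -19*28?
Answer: 1807267842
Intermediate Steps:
I = -532
(41206 + I)*(49158 - 4725) = (41206 - 532)*(49158 - 4725) = 40674*44433 = 1807267842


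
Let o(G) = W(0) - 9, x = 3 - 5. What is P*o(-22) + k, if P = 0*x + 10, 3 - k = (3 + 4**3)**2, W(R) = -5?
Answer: -4626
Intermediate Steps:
k = -4486 (k = 3 - (3 + 4**3)**2 = 3 - (3 + 64)**2 = 3 - 1*67**2 = 3 - 1*4489 = 3 - 4489 = -4486)
x = -2
P = 10 (P = 0*(-2) + 10 = 0 + 10 = 10)
o(G) = -14 (o(G) = -5 - 9 = -14)
P*o(-22) + k = 10*(-14) - 4486 = -140 - 4486 = -4626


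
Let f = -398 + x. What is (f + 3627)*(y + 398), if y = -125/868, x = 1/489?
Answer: 90880677483/70742 ≈ 1.2847e+6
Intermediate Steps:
x = 1/489 ≈ 0.0020450
f = -194621/489 (f = -398 + 1/489 = -194621/489 ≈ -398.00)
y = -125/868 (y = -125*1/868 = -125/868 ≈ -0.14401)
(f + 3627)*(y + 398) = (-194621/489 + 3627)*(-125/868 + 398) = (1578982/489)*(345339/868) = 90880677483/70742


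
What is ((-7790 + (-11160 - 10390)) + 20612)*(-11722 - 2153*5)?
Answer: 196266536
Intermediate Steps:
((-7790 + (-11160 - 10390)) + 20612)*(-11722 - 2153*5) = ((-7790 - 21550) + 20612)*(-11722 - 10765) = (-29340 + 20612)*(-22487) = -8728*(-22487) = 196266536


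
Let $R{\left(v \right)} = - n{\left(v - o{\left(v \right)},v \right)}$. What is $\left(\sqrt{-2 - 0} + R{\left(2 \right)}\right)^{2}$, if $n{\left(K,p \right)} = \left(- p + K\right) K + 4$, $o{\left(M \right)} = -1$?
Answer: $\left(7 - i \sqrt{2}\right)^{2} \approx 47.0 - 19.799 i$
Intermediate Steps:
$n{\left(K,p \right)} = 4 + K \left(K - p\right)$ ($n{\left(K,p \right)} = \left(K - p\right) K + 4 = K \left(K - p\right) + 4 = 4 + K \left(K - p\right)$)
$R{\left(v \right)} = -4 - \left(1 + v\right)^{2} + v \left(1 + v\right)$ ($R{\left(v \right)} = - (4 + \left(v - -1\right)^{2} - \left(v - -1\right) v) = - (4 + \left(v + 1\right)^{2} - \left(v + 1\right) v) = - (4 + \left(1 + v\right)^{2} - \left(1 + v\right) v) = - (4 + \left(1 + v\right)^{2} - v \left(1 + v\right)) = -4 - \left(1 + v\right)^{2} + v \left(1 + v\right)$)
$\left(\sqrt{-2 - 0} + R{\left(2 \right)}\right)^{2} = \left(\sqrt{-2 - 0} - 7\right)^{2} = \left(\sqrt{-2 + \left(-1 + 1\right)} - 7\right)^{2} = \left(\sqrt{-2 + 0} - 7\right)^{2} = \left(\sqrt{-2} - 7\right)^{2} = \left(i \sqrt{2} - 7\right)^{2} = \left(-7 + i \sqrt{2}\right)^{2}$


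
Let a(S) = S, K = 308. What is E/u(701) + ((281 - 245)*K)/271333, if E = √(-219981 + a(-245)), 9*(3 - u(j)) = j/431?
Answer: 11088/271333 + 3879*I*√220226/10936 ≈ 0.040865 + 166.45*I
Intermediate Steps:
u(j) = 3 - j/3879 (u(j) = 3 - j/(9*431) = 3 - j/3879)
E = I*√220226 (E = √(-219981 - 245) = √(-220226) = I*√220226 ≈ 469.28*I)
E/u(701) + ((281 - 245)*K)/271333 = (I*√220226)/(3 - 1/3879*701) + ((281 - 245)*308)/271333 = (I*√220226)/(3 - 701/3879) + (36*308)*(1/271333) = (I*√220226)/(10936/3879) + 11088*(1/271333) = (I*√220226)*(3879/10936) + 11088/271333 = 3879*I*√220226/10936 + 11088/271333 = 11088/271333 + 3879*I*√220226/10936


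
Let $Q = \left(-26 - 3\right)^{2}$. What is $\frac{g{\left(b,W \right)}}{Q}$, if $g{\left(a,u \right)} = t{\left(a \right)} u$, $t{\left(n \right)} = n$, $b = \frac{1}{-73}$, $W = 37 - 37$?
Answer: $0$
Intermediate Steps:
$W = 0$
$Q = 841$ ($Q = \left(-29\right)^{2} = 841$)
$b = - \frac{1}{73} \approx -0.013699$
$g{\left(a,u \right)} = a u$
$\frac{g{\left(b,W \right)}}{Q} = \frac{\left(- \frac{1}{73}\right) 0}{841} = 0 \cdot \frac{1}{841} = 0$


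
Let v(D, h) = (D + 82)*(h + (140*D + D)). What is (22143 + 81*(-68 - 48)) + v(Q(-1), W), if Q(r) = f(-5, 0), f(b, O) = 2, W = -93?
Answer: 28623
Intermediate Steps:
Q(r) = 2
v(D, h) = (82 + D)*(h + 141*D)
(22143 + 81*(-68 - 48)) + v(Q(-1), W) = (22143 + 81*(-68 - 48)) + (82*(-93) + 141*2² + 11562*2 + 2*(-93)) = (22143 + 81*(-116)) + (-7626 + 141*4 + 23124 - 186) = (22143 - 9396) + (-7626 + 564 + 23124 - 186) = 12747 + 15876 = 28623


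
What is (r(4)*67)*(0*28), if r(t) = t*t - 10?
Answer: 0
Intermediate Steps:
r(t) = -10 + t² (r(t) = t² - 10 = -10 + t²)
(r(4)*67)*(0*28) = ((-10 + 4²)*67)*(0*28) = ((-10 + 16)*67)*0 = (6*67)*0 = 402*0 = 0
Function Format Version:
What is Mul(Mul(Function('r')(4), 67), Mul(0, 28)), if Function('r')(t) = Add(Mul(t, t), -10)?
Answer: 0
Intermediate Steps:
Function('r')(t) = Add(-10, Pow(t, 2)) (Function('r')(t) = Add(Pow(t, 2), -10) = Add(-10, Pow(t, 2)))
Mul(Mul(Function('r')(4), 67), Mul(0, 28)) = Mul(Mul(Add(-10, Pow(4, 2)), 67), Mul(0, 28)) = Mul(Mul(Add(-10, 16), 67), 0) = Mul(Mul(6, 67), 0) = Mul(402, 0) = 0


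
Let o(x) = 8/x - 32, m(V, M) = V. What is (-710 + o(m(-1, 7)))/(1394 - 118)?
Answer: -375/638 ≈ -0.58777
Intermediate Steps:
o(x) = -32 + 8/x
(-710 + o(m(-1, 7)))/(1394 - 118) = (-710 + (-32 + 8/(-1)))/(1394 - 118) = (-710 + (-32 + 8*(-1)))/1276 = (-710 + (-32 - 8))*(1/1276) = (-710 - 40)*(1/1276) = -750*1/1276 = -375/638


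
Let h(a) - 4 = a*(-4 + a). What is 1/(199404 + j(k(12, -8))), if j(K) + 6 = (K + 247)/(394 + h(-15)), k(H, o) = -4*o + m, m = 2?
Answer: 683/136189115 ≈ 5.0151e-6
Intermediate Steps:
k(H, o) = 2 - 4*o (k(H, o) = -4*o + 2 = 2 - 4*o)
h(a) = 4 + a*(-4 + a)
j(K) = -3851/683 + K/683 (j(K) = -6 + (K + 247)/(394 + (4 + (-15)² - 4*(-15))) = -6 + (247 + K)/(394 + (4 + 225 + 60)) = -6 + (247 + K)/(394 + 289) = -6 + (247 + K)/683 = -6 + (247 + K)*(1/683) = -6 + (247/683 + K/683) = -3851/683 + K/683)
1/(199404 + j(k(12, -8))) = 1/(199404 + (-3851/683 + (2 - 4*(-8))/683)) = 1/(199404 + (-3851/683 + (2 + 32)/683)) = 1/(199404 + (-3851/683 + (1/683)*34)) = 1/(199404 + (-3851/683 + 34/683)) = 1/(199404 - 3817/683) = 1/(136189115/683) = 683/136189115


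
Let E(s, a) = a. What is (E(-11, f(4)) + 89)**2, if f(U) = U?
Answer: 8649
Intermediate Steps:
(E(-11, f(4)) + 89)**2 = (4 + 89)**2 = 93**2 = 8649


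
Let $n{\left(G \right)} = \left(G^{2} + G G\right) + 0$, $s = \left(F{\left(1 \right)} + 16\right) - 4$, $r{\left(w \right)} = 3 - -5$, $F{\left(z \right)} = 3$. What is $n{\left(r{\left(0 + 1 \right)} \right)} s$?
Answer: $1920$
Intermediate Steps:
$r{\left(w \right)} = 8$ ($r{\left(w \right)} = 3 + 5 = 8$)
$s = 15$ ($s = \left(3 + 16\right) - 4 = 19 - 4 = 15$)
$n{\left(G \right)} = 2 G^{2}$ ($n{\left(G \right)} = \left(G^{2} + G^{2}\right) + 0 = 2 G^{2} + 0 = 2 G^{2}$)
$n{\left(r{\left(0 + 1 \right)} \right)} s = 2 \cdot 8^{2} \cdot 15 = 2 \cdot 64 \cdot 15 = 128 \cdot 15 = 1920$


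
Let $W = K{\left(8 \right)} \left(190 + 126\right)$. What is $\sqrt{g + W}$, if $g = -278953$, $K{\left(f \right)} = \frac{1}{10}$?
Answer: $\frac{i \sqrt{6973035}}{5} \approx 528.13 i$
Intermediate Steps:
$K{\left(f \right)} = \frac{1}{10}$
$W = \frac{158}{5}$ ($W = \frac{190 + 126}{10} = \frac{1}{10} \cdot 316 = \frac{158}{5} \approx 31.6$)
$\sqrt{g + W} = \sqrt{-278953 + \frac{158}{5}} = \sqrt{- \frac{1394607}{5}} = \frac{i \sqrt{6973035}}{5}$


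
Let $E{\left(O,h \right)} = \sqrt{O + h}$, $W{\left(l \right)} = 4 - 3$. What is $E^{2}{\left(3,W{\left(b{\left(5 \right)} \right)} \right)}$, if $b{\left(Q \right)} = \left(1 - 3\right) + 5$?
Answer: $4$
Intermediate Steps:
$b{\left(Q \right)} = 3$ ($b{\left(Q \right)} = -2 + 5 = 3$)
$W{\left(l \right)} = 1$
$E^{2}{\left(3,W{\left(b{\left(5 \right)} \right)} \right)} = \left(\sqrt{3 + 1}\right)^{2} = \left(\sqrt{4}\right)^{2} = 2^{2} = 4$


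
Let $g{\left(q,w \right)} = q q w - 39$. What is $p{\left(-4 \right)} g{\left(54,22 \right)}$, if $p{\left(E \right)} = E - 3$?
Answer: $-448791$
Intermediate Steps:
$g{\left(q,w \right)} = -39 + w q^{2}$ ($g{\left(q,w \right)} = q^{2} w - 39 = w q^{2} - 39 = -39 + w q^{2}$)
$p{\left(E \right)} = -3 + E$ ($p{\left(E \right)} = E - 3 = -3 + E$)
$p{\left(-4 \right)} g{\left(54,22 \right)} = \left(-3 - 4\right) \left(-39 + 22 \cdot 54^{2}\right) = - 7 \left(-39 + 22 \cdot 2916\right) = - 7 \left(-39 + 64152\right) = \left(-7\right) 64113 = -448791$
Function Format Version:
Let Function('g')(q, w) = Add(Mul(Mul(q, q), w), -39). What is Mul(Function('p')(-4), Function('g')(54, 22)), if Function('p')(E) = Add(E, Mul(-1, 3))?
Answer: -448791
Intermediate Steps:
Function('g')(q, w) = Add(-39, Mul(w, Pow(q, 2))) (Function('g')(q, w) = Add(Mul(Pow(q, 2), w), -39) = Add(Mul(w, Pow(q, 2)), -39) = Add(-39, Mul(w, Pow(q, 2))))
Function('p')(E) = Add(-3, E) (Function('p')(E) = Add(E, -3) = Add(-3, E))
Mul(Function('p')(-4), Function('g')(54, 22)) = Mul(Add(-3, -4), Add(-39, Mul(22, Pow(54, 2)))) = Mul(-7, Add(-39, Mul(22, 2916))) = Mul(-7, Add(-39, 64152)) = Mul(-7, 64113) = -448791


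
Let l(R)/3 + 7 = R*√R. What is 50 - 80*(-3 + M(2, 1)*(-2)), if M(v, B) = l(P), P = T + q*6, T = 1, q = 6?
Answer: -3070 + 17760*√37 ≈ 1.0496e+5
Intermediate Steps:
P = 37 (P = 1 + 6*6 = 1 + 36 = 37)
l(R) = -21 + 3*R^(3/2) (l(R) = -21 + 3*(R*√R) = -21 + 3*R^(3/2))
M(v, B) = -21 + 111*√37 (M(v, B) = -21 + 3*37^(3/2) = -21 + 3*(37*√37) = -21 + 111*√37)
50 - 80*(-3 + M(2, 1)*(-2)) = 50 - 80*(-3 + (-21 + 111*√37)*(-2)) = 50 - 80*(-3 + (42 - 222*√37)) = 50 - 80*(39 - 222*√37) = 50 + (-3120 + 17760*√37) = -3070 + 17760*√37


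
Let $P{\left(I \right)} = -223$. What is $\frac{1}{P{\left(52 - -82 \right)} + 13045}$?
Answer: $\frac{1}{12822} \approx 7.7991 \cdot 10^{-5}$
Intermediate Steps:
$\frac{1}{P{\left(52 - -82 \right)} + 13045} = \frac{1}{-223 + 13045} = \frac{1}{12822}$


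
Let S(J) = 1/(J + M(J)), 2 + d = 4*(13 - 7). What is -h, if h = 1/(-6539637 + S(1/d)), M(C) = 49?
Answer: 1079/7056268301 ≈ 1.5291e-7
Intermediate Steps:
d = 22 (d = -2 + 4*(13 - 7) = -2 + 4*6 = -2 + 24 = 22)
S(J) = 1/(49 + J) (S(J) = 1/(J + 49) = 1/(49 + J))
h = -1079/7056268301 (h = 1/(-6539637 + 1/(49 + 1/22)) = 1/(-6539637 + 1/(1079/22)) = 1/(-6539637 + 22/1079) = 1/(-7056268301/1079) = -1079/7056268301 ≈ -1.5291e-7)
-h = -1*(-1079/7056268301) = 1079/7056268301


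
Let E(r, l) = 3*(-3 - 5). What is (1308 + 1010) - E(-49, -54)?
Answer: 2342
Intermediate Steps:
E(r, l) = -24 (E(r, l) = 3*(-8) = -24)
(1308 + 1010) - E(-49, -54) = (1308 + 1010) - 1*(-24) = 2318 + 24 = 2342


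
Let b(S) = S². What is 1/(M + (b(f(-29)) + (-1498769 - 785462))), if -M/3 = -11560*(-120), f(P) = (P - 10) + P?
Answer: -1/6441207 ≈ -1.5525e-7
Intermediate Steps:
f(P) = -10 + 2*P (f(P) = (-10 + P) + P = -10 + 2*P)
M = -4161600 (M = -(-34680)*(-120) = -3*1387200 = -4161600)
1/(M + (b(f(-29)) + (-1498769 - 785462))) = 1/(-4161600 + ((-10 + 2*(-29))² + (-1498769 - 785462))) = 1/(-4161600 + ((-10 - 58)² - 2284231)) = 1/(-4161600 + ((-68)² - 2284231)) = 1/(-4161600 + (4624 - 2284231)) = 1/(-4161600 - 2279607) = 1/(-6441207) = -1/6441207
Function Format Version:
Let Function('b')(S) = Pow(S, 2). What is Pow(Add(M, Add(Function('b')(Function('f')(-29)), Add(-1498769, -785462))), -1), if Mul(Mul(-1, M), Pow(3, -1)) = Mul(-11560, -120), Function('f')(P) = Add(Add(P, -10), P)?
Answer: Rational(-1, 6441207) ≈ -1.5525e-7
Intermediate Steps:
Function('f')(P) = Add(-10, Mul(2, P)) (Function('f')(P) = Add(Add(-10, P), P) = Add(-10, Mul(2, P)))
M = -4161600 (M = Mul(-3, Mul(-11560, -120)) = Mul(-3, 1387200) = -4161600)
Pow(Add(M, Add(Function('b')(Function('f')(-29)), Add(-1498769, -785462))), -1) = Pow(Add(-4161600, Add(Pow(Add(-10, Mul(2, -29)), 2), Add(-1498769, -785462))), -1) = Pow(Add(-4161600, Add(Pow(Add(-10, -58), 2), -2284231)), -1) = Pow(Add(-4161600, Add(Pow(-68, 2), -2284231)), -1) = Pow(Add(-4161600, Add(4624, -2284231)), -1) = Pow(Add(-4161600, -2279607), -1) = Pow(-6441207, -1) = Rational(-1, 6441207)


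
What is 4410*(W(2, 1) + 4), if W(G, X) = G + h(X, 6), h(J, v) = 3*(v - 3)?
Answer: 66150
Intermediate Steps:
h(J, v) = -9 + 3*v (h(J, v) = 3*(-3 + v) = -9 + 3*v)
W(G, X) = 9 + G (W(G, X) = G + (-9 + 3*6) = G + (-9 + 18) = G + 9 = 9 + G)
4410*(W(2, 1) + 4) = 4410*((9 + 2) + 4) = 4410*(11 + 4) = 4410*15 = 66150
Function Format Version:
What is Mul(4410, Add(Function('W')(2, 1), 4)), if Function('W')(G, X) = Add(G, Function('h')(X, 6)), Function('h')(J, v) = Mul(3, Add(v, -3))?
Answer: 66150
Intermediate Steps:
Function('h')(J, v) = Add(-9, Mul(3, v)) (Function('h')(J, v) = Mul(3, Add(-3, v)) = Add(-9, Mul(3, v)))
Function('W')(G, X) = Add(9, G) (Function('W')(G, X) = Add(G, Add(-9, Mul(3, 6))) = Add(G, Add(-9, 18)) = Add(G, 9) = Add(9, G))
Mul(4410, Add(Function('W')(2, 1), 4)) = Mul(4410, Add(Add(9, 2), 4)) = Mul(4410, Add(11, 4)) = Mul(4410, 15) = 66150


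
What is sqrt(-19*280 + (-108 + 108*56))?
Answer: 2*sqrt(155) ≈ 24.900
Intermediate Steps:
sqrt(-19*280 + (-108 + 108*56)) = sqrt(-5320 + (-108 + 6048)) = sqrt(-5320 + 5940) = sqrt(620) = 2*sqrt(155)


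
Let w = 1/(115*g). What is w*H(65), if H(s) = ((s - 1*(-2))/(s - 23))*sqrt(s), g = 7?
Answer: 67*sqrt(65)/33810 ≈ 0.015977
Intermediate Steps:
H(s) = sqrt(s)*(2 + s)/(-23 + s) (H(s) = ((s + 2)/(-23 + s))*sqrt(s) = ((2 + s)/(-23 + s))*sqrt(s) = sqrt(s)*(2 + s)/(-23 + s))
w = 1/805 (w = 1/(115*7) = 1/805 ≈ 0.0012422)
w*H(65) = (sqrt(65)*(2 + 65)/(-23 + 65))/805 = (sqrt(65)*67/42)/805 = (sqrt(65)*(1/42)*67)/805 = (67*sqrt(65)/42)/805 = 67*sqrt(65)/33810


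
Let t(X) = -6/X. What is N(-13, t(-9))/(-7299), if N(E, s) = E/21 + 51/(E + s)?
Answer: 3694/5671323 ≈ 0.00065135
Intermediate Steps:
N(E, s) = 51/(E + s) + E/21 (N(E, s) = E*(1/21) + 51/(E + s) = E/21 + 51/(E + s) = 51/(E + s) + E/21)
N(-13, t(-9))/(-7299) = ((1071 + (-13)**2 - (-78)/(-9))/(21*(-13 - 6/(-9))))/(-7299) = ((1071 + 169 - (-78)*(-1)/9)/(21*(-13 - 6*(-1/9))))*(-1/7299) = ((1071 + 169 - 13*2/3)/(21*(-13 + 2/3)))*(-1/7299) = ((1071 + 169 - 26/3)/(21*(-37/3)))*(-1/7299) = ((1/21)*(-3/37)*(3694/3))*(-1/7299) = -3694/777*(-1/7299) = 3694/5671323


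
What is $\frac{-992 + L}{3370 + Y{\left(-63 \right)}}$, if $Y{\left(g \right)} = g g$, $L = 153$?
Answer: $- \frac{839}{7339} \approx -0.11432$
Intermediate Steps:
$Y{\left(g \right)} = g^{2}$
$\frac{-992 + L}{3370 + Y{\left(-63 \right)}} = \frac{-992 + 153}{3370 + \left(-63\right)^{2}} = - \frac{839}{3370 + 3969} = - \frac{839}{7339}$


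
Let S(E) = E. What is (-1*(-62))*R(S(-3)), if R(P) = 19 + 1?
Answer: 1240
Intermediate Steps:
R(P) = 20
(-1*(-62))*R(S(-3)) = -1*(-62)*20 = 62*20 = 1240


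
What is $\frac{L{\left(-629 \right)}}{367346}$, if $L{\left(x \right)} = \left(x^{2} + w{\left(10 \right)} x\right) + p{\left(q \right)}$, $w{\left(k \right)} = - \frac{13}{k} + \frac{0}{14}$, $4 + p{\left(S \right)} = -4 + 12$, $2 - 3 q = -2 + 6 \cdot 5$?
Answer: $\frac{3964627}{3673460} \approx 1.0793$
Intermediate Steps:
$q = - \frac{26}{3}$ ($q = \frac{2}{3} - \frac{-2 + 6 \cdot 5}{3} = \frac{2}{3} - \frac{-2 + 30}{3} = \frac{2}{3} - \frac{28}{3} = - \frac{26}{3} \approx -8.6667$)
$p{\left(S \right)} = 4$ ($p{\left(S \right)} = -4 + \left(-4 + 12\right) = -4 + 8 = 4$)
$w{\left(k \right)} = - \frac{13}{k}$ ($w{\left(k \right)} = - \frac{13}{k} + 0 \cdot \frac{1}{14} = - \frac{13}{k} + 0 = - \frac{13}{k}$)
$L{\left(x \right)} = 4 + x^{2} - \frac{13 x}{10}$ ($L{\left(x \right)} = \left(x^{2} + - \frac{13}{10} x\right) + 4 = \left(x^{2} + \left(-13\right) \frac{1}{10} x\right) + 4 = \left(x^{2} - \frac{13 x}{10}\right) + 4 = 4 + x^{2} - \frac{13 x}{10}$)
$\frac{L{\left(-629 \right)}}{367346} = \frac{4 + \left(-629\right)^{2} - - \frac{8177}{10}}{367346} = \left(4 + 395641 + \frac{8177}{10}\right) \frac{1}{367346} = \frac{3964627}{10} \cdot \frac{1}{367346} = \frac{3964627}{3673460}$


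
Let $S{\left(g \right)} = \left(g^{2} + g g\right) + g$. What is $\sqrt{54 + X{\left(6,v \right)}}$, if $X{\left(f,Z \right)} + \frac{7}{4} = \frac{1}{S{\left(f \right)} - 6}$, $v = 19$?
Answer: $\frac{\sqrt{7526}}{12} \approx 7.2294$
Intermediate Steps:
$S{\left(g \right)} = g + 2 g^{2}$ ($S{\left(g \right)} = \left(g^{2} + g^{2}\right) + g = 2 g^{2} + g = g + 2 g^{2}$)
$X{\left(f,Z \right)} = - \frac{7}{4} + \frac{1}{-6 + f \left(1 + 2 f\right)}$ ($X{\left(f,Z \right)} = - \frac{7}{4} + \frac{1}{f \left(1 + 2 f\right) - 6} = - \frac{7}{4} + \frac{1}{-6 + f \left(1 + 2 f\right)}$)
$\sqrt{54 + X{\left(6,v \right)}} = \sqrt{54 + \frac{46 - 42 \left(1 + 2 \cdot 6\right)}{4 \left(-6 + 6 \left(1 + 2 \cdot 6\right)\right)}} = \sqrt{54 + \frac{46 - 42 \left(1 + 12\right)}{4 \left(-6 + 6 \left(1 + 12\right)\right)}} = \sqrt{54 + \frac{46 - 42 \cdot 13}{4 \left(-6 + 6 \cdot 13\right)}} = \sqrt{54 + \frac{46 - 546}{4 \left(-6 + 78\right)}} = \sqrt{54 + \frac{1}{4} \cdot \frac{1}{72} \left(-500\right)} = \sqrt{54 - \frac{125}{72}} = \sqrt{\frac{3763}{72}} = \frac{\sqrt{7526}}{12}$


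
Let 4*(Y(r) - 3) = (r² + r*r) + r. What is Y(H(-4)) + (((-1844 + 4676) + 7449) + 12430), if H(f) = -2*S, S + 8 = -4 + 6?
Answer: 22789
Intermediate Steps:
S = -6 (S = -8 + (-4 + 6) = -8 + 2 = -6)
H(f) = 12 (H(f) = -2*(-6) = 12)
Y(r) = 3 + r²/2 + r/4 (Y(r) = 3 + ((r² + r*r) + r)/4 = 3 + ((r² + r²) + r)/4 = 3 + (2*r² + r)/4 = 3 + (r + 2*r²)/4 = 3 + (r²/2 + r/4) = 3 + r²/2 + r/4)
Y(H(-4)) + (((-1844 + 4676) + 7449) + 12430) = (3 + (½)*12² + (¼)*12) + (((-1844 + 4676) + 7449) + 12430) = (3 + (½)*144 + 3) + ((2832 + 7449) + 12430) = (3 + 72 + 3) + (10281 + 12430) = 78 + 22711 = 22789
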